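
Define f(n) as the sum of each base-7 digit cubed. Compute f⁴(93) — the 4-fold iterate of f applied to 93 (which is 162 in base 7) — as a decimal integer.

93 = (1,6,2)_7 → 225
225 = (4,4,1)_7 → 129
129 = (2,4,3)_7 → 99
99 = (2,0,1)_7 → 9

9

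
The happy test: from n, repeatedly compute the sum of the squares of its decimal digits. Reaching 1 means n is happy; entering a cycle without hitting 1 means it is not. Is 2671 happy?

2671 → 2² + 6² + 7² + 1² = 90
90 → 9² + 0² = 81
81 → 8² + 1² = 65
65 → 6² + 5² = 61
61 → 6² + 1² = 37
37 → 3² + 7² = 58
58 → 5² + 8² = 89
89 → 8² + 9² = 145
145 → 1² + 4² + 5² = 42
42 → 4² + 2² = 20
20 → 2² + 0² = 4
4 → 4² = 16
16 → 1² + 6² = 37  — 37 already seen; the sequence cycles without reaching 1.

not happy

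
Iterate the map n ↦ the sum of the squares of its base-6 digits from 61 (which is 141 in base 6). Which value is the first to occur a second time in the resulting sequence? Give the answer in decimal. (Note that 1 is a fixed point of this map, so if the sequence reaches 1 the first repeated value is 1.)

17

61 = (1,4,1)_6 → 1² + 4² + 1² = 1 + 16 + 1 = 18
18 = (3,0)_6 → 3² + 0² = 9 + 0 = 9
9 = (1,3)_6 → 1² + 3² = 1 + 9 = 10
10 = (1,4)_6 → 1² + 4² = 1 + 16 = 17
17 = (2,5)_6 → 2² + 5² = 4 + 25 = 29
29 = (4,5)_6 → 4² + 5² = 16 + 25 = 41
41 = (1,0,5)_6 → 1² + 0² + 5² = 1 + 0 + 25 = 26
26 = (4,2)_6 → 4² + 2² = 16 + 4 = 20
20 = (3,2)_6 → 3² + 2² = 9 + 4 = 13
13 = (2,1)_6 → 2² + 1² = 4 + 1 = 5
5 = (5)_6 → 5² = 25
25 = (4,1)_6 → 4² + 1² = 16 + 1 = 17  — 17 already appeared earlier.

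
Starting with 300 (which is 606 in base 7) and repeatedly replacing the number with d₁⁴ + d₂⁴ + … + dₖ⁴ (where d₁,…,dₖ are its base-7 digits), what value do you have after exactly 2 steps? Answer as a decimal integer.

1394

300 = (6,0,6)_7 → 6⁴ + 0⁴ + 6⁴ = 2592
2592 = (1,0,3,6,2)_7 → 1⁴ + 0⁴ + 3⁴ + 6⁴ + 2⁴ = 1394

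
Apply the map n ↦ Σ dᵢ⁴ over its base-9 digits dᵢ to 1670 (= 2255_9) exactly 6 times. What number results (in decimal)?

8208

1670 = (2,2,5,5)_9 → 1282
1282 = (1,6,7,4)_9 → 3954
3954 = (5,3,7,3)_9 → 3188
3188 = (4,3,3,2)_9 → 434
434 = (5,3,2)_9 → 722
722 = (8,8,2)_9 → 8208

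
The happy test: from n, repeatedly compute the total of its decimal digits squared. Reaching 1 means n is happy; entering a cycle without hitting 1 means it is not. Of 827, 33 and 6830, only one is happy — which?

827: 827 → 117 → 51 → 26 → 40 → 16 → 37 → 58 → 89 → 145 → 42 → 20 → 4 → 16  — repeats 16 (not happy)
33: 33 → 18 → 65 → 61 → 37 → 58 → 89 → 145 → 42 → 20 → 4 → 16 → 37  — repeats 37 (not happy)
6830: 6830 → 109 → 82 → 68 → 100 → 1  — reaches 1 (happy)

6830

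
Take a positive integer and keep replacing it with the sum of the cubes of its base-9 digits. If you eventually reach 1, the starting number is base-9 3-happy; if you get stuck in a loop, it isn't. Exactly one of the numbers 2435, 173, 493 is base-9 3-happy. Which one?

2435: 2435 → 179 → 521 → 755 → 521  — repeats 521 (not base-9 3-happy)
173: 173 → 17 → 513 → 243 → 27 → 27  — repeats 27 (not base-9 3-happy)
493: 493 → 559 → 729 → 1  — reaches 1 (base-9 3-happy)

493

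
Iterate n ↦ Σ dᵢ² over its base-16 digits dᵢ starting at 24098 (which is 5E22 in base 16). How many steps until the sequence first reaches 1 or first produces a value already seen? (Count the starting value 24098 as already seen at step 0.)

12

24098 = (5,14,2,2)_16 → 229
229 = (14,5)_16 → 221
221 = (13,13)_16 → 338
338 = (1,5,2)_16 → 30
30 = (1,14)_16 → 197
197 = (12,5)_16 → 169
169 = (10,9)_16 → 181
181 = (11,5)_16 → 146
146 = (9,2)_16 → 85
85 = (5,5)_16 → 50
50 = (3,2)_16 → 13
13 = (13)_16 → 169  — 169 repeats.
That took 12 steps.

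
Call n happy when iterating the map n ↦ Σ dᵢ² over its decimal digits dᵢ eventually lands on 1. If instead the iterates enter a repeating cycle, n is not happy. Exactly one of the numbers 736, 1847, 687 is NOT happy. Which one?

687

736: 736 → 94 → 97 → 130 → 10 → 1  — reaches 1 (happy)
1847: 1847 → 130 → 10 → 1  — reaches 1 (happy)
687: 687 → 149 → 98 → 145 → 42 → 20 → 4 → 16 → 37 → 58 → 89 → 145  — repeats 145 (not happy)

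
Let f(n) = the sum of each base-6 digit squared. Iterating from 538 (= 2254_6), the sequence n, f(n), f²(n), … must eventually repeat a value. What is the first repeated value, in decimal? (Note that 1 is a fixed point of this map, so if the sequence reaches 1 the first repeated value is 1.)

538 = (2,2,5,4)_6 → 49
49 = (1,2,1)_6 → 6
6 = (1,0)_6 → 1  — reached the fixed point 1.
1 → 1, so 1 is the first repeated value.

1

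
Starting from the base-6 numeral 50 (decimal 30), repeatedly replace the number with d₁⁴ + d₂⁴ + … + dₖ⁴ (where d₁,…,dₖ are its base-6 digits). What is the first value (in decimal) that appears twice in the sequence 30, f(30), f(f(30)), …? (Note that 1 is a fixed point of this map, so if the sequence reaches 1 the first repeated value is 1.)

338

30 = (5,0)_6 → 625
625 = (2,5,2,1)_6 → 658
658 = (3,0,1,4)_6 → 338
338 = (1,3,2,2)_6 → 114
114 = (3,1,0)_6 → 82
82 = (2,1,4)_6 → 273
273 = (1,1,3,3)_6 → 164
164 = (4,3,2)_6 → 353
353 = (1,3,4,5)_6 → 963
963 = (4,2,4,3)_6 → 609
609 = (2,4,5,3)_6 → 978
978 = (4,3,1,0)_6 → 338  — 338 already appeared earlier.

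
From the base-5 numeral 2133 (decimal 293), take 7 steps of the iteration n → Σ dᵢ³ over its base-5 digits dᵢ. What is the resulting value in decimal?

293 = (2,1,3,3)_5 → 2³ + 1³ + 3³ + 3³ = 8 + 1 + 27 + 27 = 63
63 = (2,2,3)_5 → 2³ + 2³ + 3³ = 8 + 8 + 27 = 43
43 = (1,3,3)_5 → 1³ + 3³ + 3³ = 1 + 27 + 27 = 55
55 = (2,1,0)_5 → 2³ + 1³ + 0³ = 8 + 1 + 0 = 9
9 = (1,4)_5 → 1³ + 4³ = 1 + 64 = 65
65 = (2,3,0)_5 → 2³ + 3³ + 0³ = 8 + 27 + 0 = 35
35 = (1,2,0)_5 → 1³ + 2³ + 0³ = 1 + 8 + 0 = 9

9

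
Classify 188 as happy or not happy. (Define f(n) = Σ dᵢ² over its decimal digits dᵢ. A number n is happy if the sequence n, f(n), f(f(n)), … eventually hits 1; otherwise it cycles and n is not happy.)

188 → 1² + 8² + 8² = 129
129 → 1² + 2² + 9² = 86
86 → 8² + 6² = 100
100 → 1² + 0² + 0² = 1  — reached 1.

happy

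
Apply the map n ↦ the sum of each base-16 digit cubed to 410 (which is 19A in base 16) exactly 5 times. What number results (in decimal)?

4268

410 = (1,9,10)_16 → 1³ + 9³ + 10³ = 1730
1730 = (6,12,2)_16 → 6³ + 12³ + 2³ = 1952
1952 = (7,10,0)_16 → 7³ + 10³ + 0³ = 1343
1343 = (5,3,15)_16 → 5³ + 3³ + 15³ = 3527
3527 = (13,12,7)_16 → 13³ + 12³ + 7³ = 4268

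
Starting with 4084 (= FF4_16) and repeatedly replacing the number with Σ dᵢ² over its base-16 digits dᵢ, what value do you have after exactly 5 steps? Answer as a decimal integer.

4084 = (15,15,4)_16 → 466
466 = (1,13,2)_16 → 174
174 = (10,14)_16 → 296
296 = (1,2,8)_16 → 69
69 = (4,5)_16 → 41

41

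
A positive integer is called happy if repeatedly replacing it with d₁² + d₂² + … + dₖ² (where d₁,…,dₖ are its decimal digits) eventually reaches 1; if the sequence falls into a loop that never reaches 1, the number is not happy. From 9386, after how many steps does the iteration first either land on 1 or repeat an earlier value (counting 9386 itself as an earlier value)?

5

9386 → 190
190 → 82
82 → 68
68 → 100
100 → 1  — reached 1.
That took 5 steps.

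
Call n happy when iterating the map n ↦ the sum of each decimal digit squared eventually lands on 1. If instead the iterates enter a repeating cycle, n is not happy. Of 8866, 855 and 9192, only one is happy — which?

9192

8866: 8866 → 200 → 4 → 16 → 37 → 58 → 89 → 145 → 42 → 20 → 4  — repeats 4 (not happy)
855: 855 → 114 → 18 → 65 → 61 → 37 → 58 → 89 → 145 → 42 → 20 → 4 → 16 → 37  — repeats 37 (not happy)
9192: 9192 → 167 → 86 → 100 → 1  — reaches 1 (happy)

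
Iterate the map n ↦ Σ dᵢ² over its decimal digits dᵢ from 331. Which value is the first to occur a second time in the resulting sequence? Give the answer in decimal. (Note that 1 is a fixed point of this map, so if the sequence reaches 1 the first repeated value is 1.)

331 → 3² + 3² + 1² = 19
19 → 1² + 9² = 82
82 → 8² + 2² = 68
68 → 6² + 8² = 100
100 → 1² + 0² + 0² = 1  — reached the fixed point 1.
1 → 1, so 1 is the first repeated value.

1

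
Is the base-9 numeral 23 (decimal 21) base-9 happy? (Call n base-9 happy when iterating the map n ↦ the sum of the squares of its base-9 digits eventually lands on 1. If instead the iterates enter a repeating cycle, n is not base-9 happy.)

not base-9 happy

21 = (2,3)_9 → 2² + 3² = 13
13 = (1,4)_9 → 1² + 4² = 17
17 = (1,8)_9 → 1² + 8² = 65
65 = (7,2)_9 → 7² + 2² = 53
53 = (5,8)_9 → 5² + 8² = 89
89 = (1,0,8)_9 → 1² + 0² + 8² = 65  — 65 already seen; the sequence cycles without reaching 1.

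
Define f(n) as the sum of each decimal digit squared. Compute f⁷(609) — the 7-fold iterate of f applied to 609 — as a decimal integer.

609 → 6² + 0² + 9² = 36 + 0 + 81 = 117
117 → 1² + 1² + 7² = 1 + 1 + 49 = 51
51 → 5² + 1² = 25 + 1 = 26
26 → 2² + 6² = 4 + 36 = 40
40 → 4² + 0² = 16 + 0 = 16
16 → 1² + 6² = 1 + 36 = 37
37 → 3² + 7² = 9 + 49 = 58

58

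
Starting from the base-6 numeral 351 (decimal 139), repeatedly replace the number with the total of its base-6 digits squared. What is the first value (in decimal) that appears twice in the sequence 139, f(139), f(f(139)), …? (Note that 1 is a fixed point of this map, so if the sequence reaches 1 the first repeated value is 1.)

17

139 = (3,5,1)_6 → 3² + 5² + 1² = 35
35 = (5,5)_6 → 5² + 5² = 50
50 = (1,2,2)_6 → 1² + 2² + 2² = 9
9 = (1,3)_6 → 1² + 3² = 10
10 = (1,4)_6 → 1² + 4² = 17
17 = (2,5)_6 → 2² + 5² = 29
29 = (4,5)_6 → 4² + 5² = 41
41 = (1,0,5)_6 → 1² + 0² + 5² = 26
26 = (4,2)_6 → 4² + 2² = 20
20 = (3,2)_6 → 3² + 2² = 13
13 = (2,1)_6 → 2² + 1² = 5
5 = (5)_6 → 5² = 25
25 = (4,1)_6 → 4² + 1² = 17  — 17 already appeared earlier.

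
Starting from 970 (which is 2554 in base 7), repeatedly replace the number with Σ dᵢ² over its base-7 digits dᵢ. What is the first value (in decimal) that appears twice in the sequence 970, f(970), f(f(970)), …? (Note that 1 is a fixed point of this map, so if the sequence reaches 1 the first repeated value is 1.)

10

970 = (2,5,5,4)_7 → 2² + 5² + 5² + 4² = 70
70 = (1,3,0)_7 → 1² + 3² + 0² = 10
10 = (1,3)_7 → 1² + 3² = 10  — 10 already appeared earlier.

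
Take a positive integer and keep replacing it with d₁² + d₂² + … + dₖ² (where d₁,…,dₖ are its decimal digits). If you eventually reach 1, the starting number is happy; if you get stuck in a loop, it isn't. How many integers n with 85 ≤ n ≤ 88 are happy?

85: 85 → 89 → 145 → 42 → 20 → 4 → 16 → 37 → 58 → 89  (repeats 89)
86: 86 → 100 → 1  (reaches 1)
87: 87 → 113 → 11 → 2 → 4 → 16 → 37 → 58 → 89 → 145 → 42 → 20 → 4  (repeats 4)
88: 88 → 128 → 69 → 117 → 51 → 26 → 40 → 16 → 37 → 58 → 89 → 145 → 42 → 20 → 4 → 16  (repeats 16)
happy: 86

1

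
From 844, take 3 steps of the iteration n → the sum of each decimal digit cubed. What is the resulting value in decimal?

844 → 8³ + 4³ + 4³ = 512 + 64 + 64 = 640
640 → 6³ + 4³ + 0³ = 216 + 64 + 0 = 280
280 → 2³ + 8³ + 0³ = 8 + 512 + 0 = 520

520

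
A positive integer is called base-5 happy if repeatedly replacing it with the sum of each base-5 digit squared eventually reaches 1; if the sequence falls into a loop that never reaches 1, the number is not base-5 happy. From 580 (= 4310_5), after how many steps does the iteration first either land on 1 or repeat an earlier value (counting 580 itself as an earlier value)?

580 = (4,3,1,0)_5 → 4² + 3² + 1² + 0² = 16 + 9 + 1 + 0 = 26
26 = (1,0,1)_5 → 1² + 0² + 1² = 1 + 0 + 1 = 2
2 = (2)_5 → 2² = 4
4 = (4)_5 → 4² = 16
16 = (3,1)_5 → 3² + 1² = 9 + 1 = 10
10 = (2,0)_5 → 2² + 0² = 4 + 0 = 4  — 4 repeats.
That took 6 steps.

6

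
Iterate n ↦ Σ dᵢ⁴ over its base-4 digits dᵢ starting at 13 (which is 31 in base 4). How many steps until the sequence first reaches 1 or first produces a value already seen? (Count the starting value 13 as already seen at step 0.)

13 = (3,1)_4 → 82
82 = (1,1,0,2)_4 → 18
18 = (1,0,2)_4 → 17
17 = (1,0,1)_4 → 2
2 = (2)_4 → 16
16 = (1,0,0)_4 → 1  — reached 1.
That took 6 steps.

6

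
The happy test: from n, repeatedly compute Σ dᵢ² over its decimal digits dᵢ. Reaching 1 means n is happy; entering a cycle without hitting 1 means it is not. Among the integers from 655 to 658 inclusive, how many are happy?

2

655: 655 → 86 → 100 → 1  — happy
656: 656 → 97 → 130 → 10 → 1  — happy
657: 657 → 110 → 2 → 4 → 16 → 37 → 58 → 89 → 145 → 42 → 20 → 4  — not happy
658: 658 → 125 → 30 → 9 → 81 → 65 → 61 → 37 → 58 → 89 → 145 → 42 → 20 → 4 → 16 → 37  — not happy
happy: 655, 656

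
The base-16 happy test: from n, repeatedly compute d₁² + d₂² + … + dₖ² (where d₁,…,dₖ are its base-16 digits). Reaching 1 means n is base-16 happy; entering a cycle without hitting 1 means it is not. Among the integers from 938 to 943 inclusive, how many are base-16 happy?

3

938: 938 → 209 → 170 → 200 → 208 → 169 → 181 → 146 → 85 → 50 → 13 → 169  (repeats 169)
939: 939 → 230 → 232 → 260 → 17 → 2 → 4 → 16 → 1  (reaches 1)
940: 940 → 253 → 394 → 165 → 125 → 218 → 269 → 170 → 200 → 208 → 169 → 181 → 146 → 85 → 50 → 13 → 169  (repeats 169)
941: 941 → 278 → 38 → 40 → 68 → 32 → 4 → 16 → 1  (reaches 1)
942: 942 → 305 → 11 → 121 → 130 → 68 → 32 → 4 → 16 → 1  (reaches 1)
943: 943 → 334 → 213 → 194 → 148 → 97 → 37 → 29 → 170 → 200 → 208 → 169 → 181 → 146 → 85 → 50 → 13 → 169  (repeats 169)
base-16 happy: 939, 941, 942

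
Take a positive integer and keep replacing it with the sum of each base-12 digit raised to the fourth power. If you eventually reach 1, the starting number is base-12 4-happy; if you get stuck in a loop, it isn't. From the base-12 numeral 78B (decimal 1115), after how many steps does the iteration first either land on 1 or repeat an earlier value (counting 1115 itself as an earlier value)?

1115 = (7,8,11)_12 → 7⁴ + 8⁴ + 11⁴ = 2401 + 4096 + 14641 = 21138
21138 = (1,0,2,9,6)_12 → 1⁴ + 0⁴ + 2⁴ + 9⁴ + 6⁴ = 1 + 0 + 16 + 6561 + 1296 = 7874
7874 = (4,6,8,2)_12 → 4⁴ + 6⁴ + 8⁴ + 2⁴ = 256 + 1296 + 4096 + 16 = 5664
5664 = (3,3,4,0)_12 → 3⁴ + 3⁴ + 4⁴ + 0⁴ = 81 + 81 + 256 + 0 = 418
418 = (2,10,10)_12 → 2⁴ + 10⁴ + 10⁴ = 16 + 10000 + 10000 = 20016
20016 = (11,7,0,0)_12 → 11⁴ + 7⁴ + 0⁴ + 0⁴ = 14641 + 2401 + 0 + 0 = 17042
17042 = (9,10,4,2)_12 → 9⁴ + 10⁴ + 4⁴ + 2⁴ = 6561 + 10000 + 256 + 16 = 16833
16833 = (9,8,10,9)_12 → 9⁴ + 8⁴ + 10⁴ + 9⁴ = 6561 + 4096 + 10000 + 6561 = 27218
27218 = (1,3,9,0,2)_12 → 1⁴ + 3⁴ + 9⁴ + 0⁴ + 2⁴ = 1 + 81 + 6561 + 0 + 16 = 6659
6659 = (3,10,2,11)_12 → 3⁴ + 10⁴ + 2⁴ + 11⁴ = 81 + 10000 + 16 + 14641 = 24738
24738 = (1,2,3,9,6)_12 → 1⁴ + 2⁴ + 3⁴ + 9⁴ + 6⁴ = 1 + 16 + 81 + 6561 + 1296 = 7955
7955 = (4,7,2,11)_12 → 4⁴ + 7⁴ + 2⁴ + 11⁴ = 256 + 2401 + 16 + 14641 = 17314
17314 = (10,0,2,10)_12 → 10⁴ + 0⁴ + 2⁴ + 10⁴ = 10000 + 0 + 16 + 10000 = 20016  — 20016 repeats.
That took 13 steps.

13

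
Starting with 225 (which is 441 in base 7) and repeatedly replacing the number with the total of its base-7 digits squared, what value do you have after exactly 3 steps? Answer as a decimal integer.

225 = (4,4,1)_7 → 4² + 4² + 1² = 33
33 = (4,5)_7 → 4² + 5² = 41
41 = (5,6)_7 → 5² + 6² = 61

61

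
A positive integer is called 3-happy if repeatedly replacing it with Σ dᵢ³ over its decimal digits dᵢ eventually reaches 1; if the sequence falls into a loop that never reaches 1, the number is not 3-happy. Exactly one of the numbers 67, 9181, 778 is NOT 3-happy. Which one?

67: 67 → 559 → 979 → 1801 → 514 → 190 → 730 → 370 → 370  — repeats 370 (not 3-happy)
9181: 9181 → 1243 → 100 → 1  — reaches 1 (3-happy)
778: 778 → 1198 → 1243 → 100 → 1  — reaches 1 (3-happy)

67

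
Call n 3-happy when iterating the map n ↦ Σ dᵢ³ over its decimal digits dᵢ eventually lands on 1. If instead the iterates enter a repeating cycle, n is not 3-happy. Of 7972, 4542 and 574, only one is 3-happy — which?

7972: 7972 → 1423 → 100 → 1  — reaches 1 (3-happy)
4542: 4542 → 261 → 225 → 141 → 66 → 432 → 99 → 1458 → 702 → 351 → 153 → 153  — repeats 153 (not 3-happy)
574: 574 → 532 → 160 → 217 → 352 → 160  — repeats 160 (not 3-happy)

7972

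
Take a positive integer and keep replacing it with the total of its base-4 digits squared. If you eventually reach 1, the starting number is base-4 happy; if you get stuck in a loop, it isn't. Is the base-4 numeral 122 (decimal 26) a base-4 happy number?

26 = (1,2,2)_4 → 1² + 2² + 2² = 9
9 = (2,1)_4 → 2² + 1² = 5
5 = (1,1)_4 → 1² + 1² = 2
2 = (2)_4 → 2² = 4
4 = (1,0)_4 → 1² + 0² = 1  — reached 1.

base-4 happy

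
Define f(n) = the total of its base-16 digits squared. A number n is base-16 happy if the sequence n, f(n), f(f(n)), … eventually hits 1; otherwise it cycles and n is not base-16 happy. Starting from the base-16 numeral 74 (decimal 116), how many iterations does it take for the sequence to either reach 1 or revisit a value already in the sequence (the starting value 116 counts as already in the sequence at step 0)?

116 = (7,4)_16 → 7² + 4² = 49 + 16 = 65
65 = (4,1)_16 → 4² + 1² = 16 + 1 = 17
17 = (1,1)_16 → 1² + 1² = 1 + 1 = 2
2 = (2)_16 → 2² = 4
4 = (4)_16 → 4² = 16
16 = (1,0)_16 → 1² + 0² = 1 + 0 = 1  — reached 1.
That took 6 steps.

6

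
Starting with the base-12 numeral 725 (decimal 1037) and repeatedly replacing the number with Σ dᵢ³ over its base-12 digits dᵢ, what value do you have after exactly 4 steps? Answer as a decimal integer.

1854

1037 = (7,2,5)_12 → 7³ + 2³ + 5³ = 343 + 8 + 125 = 476
476 = (3,3,8)_12 → 3³ + 3³ + 8³ = 27 + 27 + 512 = 566
566 = (3,11,2)_12 → 3³ + 11³ + 2³ = 27 + 1331 + 8 = 1366
1366 = (9,5,10)_12 → 9³ + 5³ + 10³ = 729 + 125 + 1000 = 1854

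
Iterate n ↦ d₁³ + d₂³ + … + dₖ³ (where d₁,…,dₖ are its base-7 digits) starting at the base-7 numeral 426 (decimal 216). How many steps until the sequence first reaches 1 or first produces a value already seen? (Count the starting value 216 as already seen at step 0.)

6

216 = (4,2,6)_7 → 4³ + 2³ + 6³ = 64 + 8 + 216 = 288
288 = (5,6,1)_7 → 5³ + 6³ + 1³ = 125 + 216 + 1 = 342
342 = (6,6,6)_7 → 6³ + 6³ + 6³ = 216 + 216 + 216 = 648
648 = (1,6,1,4)_7 → 1³ + 6³ + 1³ + 4³ = 1 + 216 + 1 + 64 = 282
282 = (5,5,2)_7 → 5³ + 5³ + 2³ = 125 + 125 + 8 = 258
258 = (5,1,6)_7 → 5³ + 1³ + 6³ = 125 + 1 + 216 = 342  — 342 repeats.
That took 6 steps.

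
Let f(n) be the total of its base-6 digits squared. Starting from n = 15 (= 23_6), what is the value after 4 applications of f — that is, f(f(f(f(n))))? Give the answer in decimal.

15 = (2,3)_6 → 2² + 3² = 4 + 9 = 13
13 = (2,1)_6 → 2² + 1² = 4 + 1 = 5
5 = (5)_6 → 5² = 25
25 = (4,1)_6 → 4² + 1² = 16 + 1 = 17

17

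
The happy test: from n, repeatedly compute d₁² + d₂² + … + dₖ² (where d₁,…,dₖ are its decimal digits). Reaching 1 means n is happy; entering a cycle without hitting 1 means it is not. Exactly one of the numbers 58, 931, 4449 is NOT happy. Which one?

58

58: 58 → 89 → 145 → 42 → 20 → 4 → 16 → 37 → 58  — repeats 58 (not happy)
931: 931 → 91 → 82 → 68 → 100 → 1  — reaches 1 (happy)
4449: 4449 → 129 → 86 → 100 → 1  — reaches 1 (happy)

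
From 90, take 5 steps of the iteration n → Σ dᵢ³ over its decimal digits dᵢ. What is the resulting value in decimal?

90 → 9³ + 0³ = 729 + 0 = 729
729 → 7³ + 2³ + 9³ = 343 + 8 + 729 = 1080
1080 → 1³ + 0³ + 8³ + 0³ = 1 + 0 + 512 + 0 = 513
513 → 5³ + 1³ + 3³ = 125 + 1 + 27 = 153
153 → 1³ + 5³ + 3³ = 1 + 125 + 27 = 153

153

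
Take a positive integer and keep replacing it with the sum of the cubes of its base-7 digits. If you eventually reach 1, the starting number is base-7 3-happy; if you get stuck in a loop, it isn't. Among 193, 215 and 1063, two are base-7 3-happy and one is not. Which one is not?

193: 193 → 307 → 433 → 343 → 1  — reaches 1 (base-7 3-happy)
215: 215 → 197 → 65 → 17 → 35 → 125 → 251 → 341 → 557 → 137 → 197  — repeats 197 (not base-7 3-happy)
1063: 1063 → 307 → 433 → 343 → 1  — reaches 1 (base-7 3-happy)

215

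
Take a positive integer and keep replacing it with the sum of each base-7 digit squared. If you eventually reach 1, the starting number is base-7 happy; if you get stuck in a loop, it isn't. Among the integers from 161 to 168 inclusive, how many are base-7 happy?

161: 161 → 13 → 37 → 29 → 17 → 13  — not base-7 happy
162: 162 → 14 → 4 → 16 → 8 → 2 → 4  — not base-7 happy
163: 163 → 17 → 13 → 37 → 29 → 17  — not base-7 happy
164: 164 → 22 → 10 → 10  — not base-7 happy
165: 165 → 29 → 17 → 13 → 37 → 29  — not base-7 happy
166: 166 → 38 → 34 → 52 → 10 → 10  — not base-7 happy
167: 167 → 49 → 1  — base-7 happy
168: 168 → 18 → 20 → 40 → 50 → 2 → 4 → 16 → 8 → 2  — not base-7 happy
base-7 happy: 167

1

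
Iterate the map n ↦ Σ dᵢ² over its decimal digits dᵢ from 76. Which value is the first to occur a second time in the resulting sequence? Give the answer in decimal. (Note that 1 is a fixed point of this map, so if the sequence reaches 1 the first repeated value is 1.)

76 → 7² + 6² = 85
85 → 8² + 5² = 89
89 → 8² + 9² = 145
145 → 1² + 4² + 5² = 42
42 → 4² + 2² = 20
20 → 2² + 0² = 4
4 → 4² = 16
16 → 1² + 6² = 37
37 → 3² + 7² = 58
58 → 5² + 8² = 89  — 89 already appeared earlier.

89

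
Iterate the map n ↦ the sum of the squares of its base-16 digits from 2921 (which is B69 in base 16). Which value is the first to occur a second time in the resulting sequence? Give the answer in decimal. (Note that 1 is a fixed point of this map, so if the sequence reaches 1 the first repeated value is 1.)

1

2921 = (11,6,9)_16 → 238
238 = (14,14)_16 → 392
392 = (1,8,8)_16 → 129
129 = (8,1)_16 → 65
65 = (4,1)_16 → 17
17 = (1,1)_16 → 2
2 = (2)_16 → 4
4 = (4)_16 → 16
16 = (1,0)_16 → 1  — reached the fixed point 1.
1 → 1, so 1 is the first repeated value.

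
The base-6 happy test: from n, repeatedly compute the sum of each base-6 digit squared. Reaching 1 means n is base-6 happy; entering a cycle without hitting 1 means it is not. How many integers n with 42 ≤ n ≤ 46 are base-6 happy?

1

42: 42 → 2 → 4 → 16 → 20 → 13 → 5 → 25 → 17 → 29 → 41 → 26 → 20  — not base-6 happy
43: 43 → 3 → 9 → 10 → 17 → 29 → 41 → 26 → 20 → 13 → 5 → 25 → 17  — not base-6 happy
44: 44 → 6 → 1  — base-6 happy
45: 45 → 11 → 26 → 20 → 13 → 5 → 25 → 17 → 29 → 41 → 26  — not base-6 happy
46: 46 → 18 → 9 → 10 → 17 → 29 → 41 → 26 → 20 → 13 → 5 → 25 → 17  — not base-6 happy
base-6 happy: 44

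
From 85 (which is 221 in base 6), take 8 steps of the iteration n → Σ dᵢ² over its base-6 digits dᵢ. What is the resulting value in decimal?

13

85 = (2,2,1)_6 → 2² + 2² + 1² = 4 + 4 + 1 = 9
9 = (1,3)_6 → 1² + 3² = 1 + 9 = 10
10 = (1,4)_6 → 1² + 4² = 1 + 16 = 17
17 = (2,5)_6 → 2² + 5² = 4 + 25 = 29
29 = (4,5)_6 → 4² + 5² = 16 + 25 = 41
41 = (1,0,5)_6 → 1² + 0² + 5² = 1 + 0 + 25 = 26
26 = (4,2)_6 → 4² + 2² = 16 + 4 = 20
20 = (3,2)_6 → 3² + 2² = 9 + 4 = 13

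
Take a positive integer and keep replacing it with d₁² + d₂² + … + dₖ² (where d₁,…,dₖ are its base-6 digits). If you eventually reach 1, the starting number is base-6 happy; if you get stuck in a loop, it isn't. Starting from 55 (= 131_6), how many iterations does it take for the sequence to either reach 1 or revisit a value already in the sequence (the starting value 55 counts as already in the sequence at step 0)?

55 = (1,3,1)_6 → 11
11 = (1,5)_6 → 26
26 = (4,2)_6 → 20
20 = (3,2)_6 → 13
13 = (2,1)_6 → 5
5 = (5)_6 → 25
25 = (4,1)_6 → 17
17 = (2,5)_6 → 29
29 = (4,5)_6 → 41
41 = (1,0,5)_6 → 26  — 26 repeats.
That took 10 steps.

10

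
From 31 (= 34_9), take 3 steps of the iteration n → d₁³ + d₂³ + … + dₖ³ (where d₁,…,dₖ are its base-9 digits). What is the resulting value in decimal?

27

31 = (3,4)_9 → 3³ + 4³ = 27 + 64 = 91
91 = (1,1,1)_9 → 1³ + 1³ + 1³ = 1 + 1 + 1 = 3
3 = (3)_9 → 3³ = 27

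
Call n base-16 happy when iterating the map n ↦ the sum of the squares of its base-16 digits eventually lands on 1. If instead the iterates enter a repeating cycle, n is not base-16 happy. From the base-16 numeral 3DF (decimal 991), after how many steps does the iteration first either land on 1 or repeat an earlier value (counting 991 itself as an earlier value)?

991 = (3,13,15)_16 → 3² + 13² + 15² = 9 + 169 + 225 = 403
403 = (1,9,3)_16 → 1² + 9² + 3² = 1 + 81 + 9 = 91
91 = (5,11)_16 → 5² + 11² = 25 + 121 = 146
146 = (9,2)_16 → 9² + 2² = 81 + 4 = 85
85 = (5,5)_16 → 5² + 5² = 25 + 25 = 50
50 = (3,2)_16 → 3² + 2² = 9 + 4 = 13
13 = (13)_16 → 13² = 169
169 = (10,9)_16 → 10² + 9² = 100 + 81 = 181
181 = (11,5)_16 → 11² + 5² = 121 + 25 = 146  — 146 repeats.
That took 9 steps.

9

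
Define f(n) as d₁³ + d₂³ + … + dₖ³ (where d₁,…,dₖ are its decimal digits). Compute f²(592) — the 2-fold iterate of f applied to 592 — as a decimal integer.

736

592 → 5³ + 9³ + 2³ = 125 + 729 + 8 = 862
862 → 8³ + 6³ + 2³ = 512 + 216 + 8 = 736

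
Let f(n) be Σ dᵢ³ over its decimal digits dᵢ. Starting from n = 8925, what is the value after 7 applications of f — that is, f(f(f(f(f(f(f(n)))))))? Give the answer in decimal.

432

8925 → 8³ + 9³ + 2³ + 5³ = 512 + 729 + 8 + 125 = 1374
1374 → 1³ + 3³ + 7³ + 4³ = 1 + 27 + 343 + 64 = 435
435 → 4³ + 3³ + 5³ = 64 + 27 + 125 = 216
216 → 2³ + 1³ + 6³ = 8 + 1 + 216 = 225
225 → 2³ + 2³ + 5³ = 8 + 8 + 125 = 141
141 → 1³ + 4³ + 1³ = 1 + 64 + 1 = 66
66 → 6³ + 6³ = 216 + 216 = 432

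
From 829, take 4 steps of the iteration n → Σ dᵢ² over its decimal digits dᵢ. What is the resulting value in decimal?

42

829 → 8² + 2² + 9² = 149
149 → 1² + 4² + 9² = 98
98 → 9² + 8² = 145
145 → 1² + 4² + 5² = 42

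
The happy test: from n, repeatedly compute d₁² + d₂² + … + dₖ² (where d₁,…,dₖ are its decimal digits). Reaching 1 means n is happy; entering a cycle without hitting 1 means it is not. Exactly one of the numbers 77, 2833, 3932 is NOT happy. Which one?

77

77: 77 → 98 → 145 → 42 → 20 → 4 → 16 → 37 → 58 → 89 → 145  — repeats 145 (not happy)
2833: 2833 → 86 → 100 → 1  — reaches 1 (happy)
3932: 3932 → 103 → 10 → 1  — reaches 1 (happy)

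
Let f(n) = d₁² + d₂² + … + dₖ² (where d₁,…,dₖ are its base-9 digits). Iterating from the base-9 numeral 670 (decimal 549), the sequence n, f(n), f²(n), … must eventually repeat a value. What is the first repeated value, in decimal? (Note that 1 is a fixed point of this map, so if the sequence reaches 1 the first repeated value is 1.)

65

549 = (6,7,0)_9 → 6² + 7² + 0² = 36 + 49 + 0 = 85
85 = (1,0,4)_9 → 1² + 0² + 4² = 1 + 0 + 16 = 17
17 = (1,8)_9 → 1² + 8² = 1 + 64 = 65
65 = (7,2)_9 → 7² + 2² = 49 + 4 = 53
53 = (5,8)_9 → 5² + 8² = 25 + 64 = 89
89 = (1,0,8)_9 → 1² + 0² + 8² = 1 + 0 + 64 = 65  — 65 already appeared earlier.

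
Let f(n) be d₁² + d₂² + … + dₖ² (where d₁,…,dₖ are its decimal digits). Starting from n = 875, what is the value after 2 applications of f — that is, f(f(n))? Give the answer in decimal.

74

875 → 8² + 7² + 5² = 64 + 49 + 25 = 138
138 → 1² + 3² + 8² = 1 + 9 + 64 = 74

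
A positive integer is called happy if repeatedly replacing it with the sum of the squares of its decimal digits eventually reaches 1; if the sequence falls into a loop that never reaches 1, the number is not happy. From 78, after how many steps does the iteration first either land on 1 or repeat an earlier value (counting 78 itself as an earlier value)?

12

78 → 7² + 8² = 113
113 → 1² + 1² + 3² = 11
11 → 1² + 1² = 2
2 → 2² = 4
4 → 4² = 16
16 → 1² + 6² = 37
37 → 3² + 7² = 58
58 → 5² + 8² = 89
89 → 8² + 9² = 145
145 → 1² + 4² + 5² = 42
42 → 4² + 2² = 20
20 → 2² + 0² = 4  — 4 repeats.
That took 12 steps.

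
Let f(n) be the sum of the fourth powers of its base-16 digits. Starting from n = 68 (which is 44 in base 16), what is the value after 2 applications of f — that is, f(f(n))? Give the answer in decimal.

68 = (4,4)_16 → 4⁴ + 4⁴ = 512
512 = (2,0,0)_16 → 2⁴ + 0⁴ + 0⁴ = 16

16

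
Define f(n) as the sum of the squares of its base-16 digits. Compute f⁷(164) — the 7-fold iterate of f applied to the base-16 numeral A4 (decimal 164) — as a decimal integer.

164 = (10,4)_16 → 116
116 = (7,4)_16 → 65
65 = (4,1)_16 → 17
17 = (1,1)_16 → 2
2 = (2)_16 → 4
4 = (4)_16 → 16
16 = (1,0)_16 → 1

1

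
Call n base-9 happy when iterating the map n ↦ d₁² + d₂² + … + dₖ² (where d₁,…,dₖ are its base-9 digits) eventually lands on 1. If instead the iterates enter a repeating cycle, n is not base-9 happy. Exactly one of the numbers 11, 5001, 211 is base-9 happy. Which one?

11: 11 → 5 → 25 → 53 → 89 → 65 → 53  — repeats 53 (not base-9 happy)
5001: 5001 → 157 → 81 → 1  — reaches 1 (base-9 happy)
211: 211 → 45 → 25 → 53 → 89 → 65 → 53  — repeats 53 (not base-9 happy)

5001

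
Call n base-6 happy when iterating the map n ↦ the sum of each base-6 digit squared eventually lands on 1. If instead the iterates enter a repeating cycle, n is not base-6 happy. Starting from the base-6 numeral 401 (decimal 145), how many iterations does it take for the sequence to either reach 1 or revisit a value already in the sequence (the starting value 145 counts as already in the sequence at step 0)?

9

145 = (4,0,1)_6 → 4² + 0² + 1² = 16 + 0 + 1 = 17
17 = (2,5)_6 → 2² + 5² = 4 + 25 = 29
29 = (4,5)_6 → 4² + 5² = 16 + 25 = 41
41 = (1,0,5)_6 → 1² + 0² + 5² = 1 + 0 + 25 = 26
26 = (4,2)_6 → 4² + 2² = 16 + 4 = 20
20 = (3,2)_6 → 3² + 2² = 9 + 4 = 13
13 = (2,1)_6 → 2² + 1² = 4 + 1 = 5
5 = (5)_6 → 5² = 25
25 = (4,1)_6 → 4² + 1² = 16 + 1 = 17  — 17 repeats.
That took 9 steps.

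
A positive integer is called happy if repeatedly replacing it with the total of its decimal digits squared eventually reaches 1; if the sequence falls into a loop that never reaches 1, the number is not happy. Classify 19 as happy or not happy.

happy

19 → 1² + 9² = 82
82 → 8² + 2² = 68
68 → 6² + 8² = 100
100 → 1² + 0² + 0² = 1  — reached 1.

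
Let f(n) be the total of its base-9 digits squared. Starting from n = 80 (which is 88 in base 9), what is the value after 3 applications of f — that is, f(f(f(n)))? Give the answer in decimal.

18

80 = (8,8)_9 → 8² + 8² = 128
128 = (1,5,2)_9 → 1² + 5² + 2² = 30
30 = (3,3)_9 → 3² + 3² = 18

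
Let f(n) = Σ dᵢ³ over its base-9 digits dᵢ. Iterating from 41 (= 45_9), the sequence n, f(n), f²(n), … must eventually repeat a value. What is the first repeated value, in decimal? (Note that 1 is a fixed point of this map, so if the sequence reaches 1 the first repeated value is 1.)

41 = (4,5)_9 → 4³ + 5³ = 189
189 = (2,3,0)_9 → 2³ + 3³ + 0³ = 35
35 = (3,8)_9 → 3³ + 8³ = 539
539 = (6,5,8)_9 → 6³ + 5³ + 8³ = 853
853 = (1,1,4,7)_9 → 1³ + 1³ + 4³ + 7³ = 409
409 = (5,0,4)_9 → 5³ + 0³ + 4³ = 189  — 189 already appeared earlier.

189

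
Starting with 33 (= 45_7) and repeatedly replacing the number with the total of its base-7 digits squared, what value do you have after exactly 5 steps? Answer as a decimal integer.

45

33 = (4,5)_7 → 4² + 5² = 41
41 = (5,6)_7 → 5² + 6² = 61
61 = (1,1,5)_7 → 1² + 1² + 5² = 27
27 = (3,6)_7 → 3² + 6² = 45
45 = (6,3)_7 → 6² + 3² = 45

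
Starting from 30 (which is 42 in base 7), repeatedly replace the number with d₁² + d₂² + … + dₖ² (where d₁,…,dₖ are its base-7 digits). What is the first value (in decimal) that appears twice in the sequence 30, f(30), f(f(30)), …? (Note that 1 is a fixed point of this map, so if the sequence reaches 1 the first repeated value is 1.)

2

30 = (4,2)_7 → 4² + 2² = 20
20 = (2,6)_7 → 2² + 6² = 40
40 = (5,5)_7 → 5² + 5² = 50
50 = (1,0,1)_7 → 1² + 0² + 1² = 2
2 = (2)_7 → 2² = 4
4 = (4)_7 → 4² = 16
16 = (2,2)_7 → 2² + 2² = 8
8 = (1,1)_7 → 1² + 1² = 2  — 2 already appeared earlier.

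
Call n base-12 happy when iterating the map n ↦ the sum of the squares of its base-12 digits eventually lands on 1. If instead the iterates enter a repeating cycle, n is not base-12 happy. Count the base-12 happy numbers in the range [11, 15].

1

11: 11 → 121 → 101 → 89 → 74 → 40 → 25 → 5 → 25  — not base-12 happy
12: 12 → 1  — base-12 happy
13: 13 → 2 → 4 → 16 → 17 → 26 → 8 → 64 → 41 → 34 → 104 → 128 → 164 → 66 → 61 → 26  — not base-12 happy
14: 14 → 5 → 25 → 5  — not base-12 happy
15: 15 → 10 → 100 → 80 → 100  — not base-12 happy
base-12 happy: 12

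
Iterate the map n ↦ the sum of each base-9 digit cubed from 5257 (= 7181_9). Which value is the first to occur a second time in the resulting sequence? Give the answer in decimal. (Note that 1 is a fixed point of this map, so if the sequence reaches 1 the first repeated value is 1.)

27

5257 = (7,1,8,1)_9 → 7³ + 1³ + 8³ + 1³ = 857
857 = (1,1,5,2)_9 → 1³ + 1³ + 5³ + 2³ = 135
135 = (1,6,0)_9 → 1³ + 6³ + 0³ = 217
217 = (2,6,1)_9 → 2³ + 6³ + 1³ = 225
225 = (2,7,0)_9 → 2³ + 7³ + 0³ = 351
351 = (4,3,0)_9 → 4³ + 3³ + 0³ = 91
91 = (1,1,1)_9 → 1³ + 1³ + 1³ = 3
3 = (3)_9 → 3³ = 27
27 = (3,0)_9 → 3³ + 0³ = 27  — 27 already appeared earlier.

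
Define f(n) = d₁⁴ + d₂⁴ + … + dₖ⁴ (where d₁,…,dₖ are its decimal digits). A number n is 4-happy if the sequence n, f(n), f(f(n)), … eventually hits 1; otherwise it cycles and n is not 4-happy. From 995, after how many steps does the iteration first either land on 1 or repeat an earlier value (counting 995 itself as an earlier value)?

995 → 13747
13747 → 5140
5140 → 882
882 → 8208
8208 → 8208  — 8208 repeats.
That took 5 steps.

5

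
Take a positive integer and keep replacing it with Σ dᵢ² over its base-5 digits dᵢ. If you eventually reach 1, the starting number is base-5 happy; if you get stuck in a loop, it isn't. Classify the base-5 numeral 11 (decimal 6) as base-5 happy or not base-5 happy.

not base-5 happy

6 = (1,1)_5 → 1² + 1² = 2
2 = (2)_5 → 2² = 4
4 = (4)_5 → 4² = 16
16 = (3,1)_5 → 3² + 1² = 10
10 = (2,0)_5 → 2² + 0² = 4  — 4 already seen; the sequence cycles without reaching 1.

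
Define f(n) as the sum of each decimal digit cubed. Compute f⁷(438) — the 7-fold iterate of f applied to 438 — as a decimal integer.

438 → 4³ + 3³ + 8³ = 64 + 27 + 512 = 603
603 → 6³ + 0³ + 3³ = 216 + 0 + 27 = 243
243 → 2³ + 4³ + 3³ = 8 + 64 + 27 = 99
99 → 9³ + 9³ = 729 + 729 = 1458
1458 → 1³ + 4³ + 5³ + 8³ = 1 + 64 + 125 + 512 = 702
702 → 7³ + 0³ + 2³ = 343 + 0 + 8 = 351
351 → 3³ + 5³ + 1³ = 27 + 125 + 1 = 153

153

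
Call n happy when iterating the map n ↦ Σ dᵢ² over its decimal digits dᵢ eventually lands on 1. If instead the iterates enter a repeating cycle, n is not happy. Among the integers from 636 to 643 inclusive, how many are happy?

2

636: 636 → 81 → 65 → 61 → 37 → 58 → 89 → 145 → 42 → 20 → 4 → 16 → 37  (repeats 37)
637: 637 → 94 → 97 → 130 → 10 → 1  (reaches 1)
638: 638 → 109 → 82 → 68 → 100 → 1  (reaches 1)
639: 639 → 126 → 41 → 17 → 50 → 25 → 29 → 85 → 89 → 145 → 42 → 20 → 4 → 16 → 37 → 58 → 89  (repeats 89)
640: 640 → 52 → 29 → 85 → 89 → 145 → 42 → 20 → 4 → 16 → 37 → 58 → 89  (repeats 89)
641: 641 → 53 → 34 → 25 → 29 → 85 → 89 → 145 → 42 → 20 → 4 → 16 → 37 → 58 → 89  (repeats 89)
642: 642 → 56 → 61 → 37 → 58 → 89 → 145 → 42 → 20 → 4 → 16 → 37  (repeats 37)
643: 643 → 61 → 37 → 58 → 89 → 145 → 42 → 20 → 4 → 16 → 37  (repeats 37)
happy: 637, 638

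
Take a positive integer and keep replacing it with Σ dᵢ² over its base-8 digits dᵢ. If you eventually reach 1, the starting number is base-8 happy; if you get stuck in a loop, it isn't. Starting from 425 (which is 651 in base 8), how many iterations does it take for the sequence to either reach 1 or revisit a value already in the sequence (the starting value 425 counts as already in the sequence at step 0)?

425 = (6,5,1)_8 → 6² + 5² + 1² = 36 + 25 + 1 = 62
62 = (7,6)_8 → 7² + 6² = 49 + 36 = 85
85 = (1,2,5)_8 → 1² + 2² + 5² = 1 + 4 + 25 = 30
30 = (3,6)_8 → 3² + 6² = 9 + 36 = 45
45 = (5,5)_8 → 5² + 5² = 25 + 25 = 50
50 = (6,2)_8 → 6² + 2² = 36 + 4 = 40
40 = (5,0)_8 → 5² + 0² = 25 + 0 = 25
25 = (3,1)_8 → 3² + 1² = 9 + 1 = 10
10 = (1,2)_8 → 1² + 2² = 1 + 4 = 5
5 = (5)_8 → 5² = 25  — 25 repeats.
That took 10 steps.

10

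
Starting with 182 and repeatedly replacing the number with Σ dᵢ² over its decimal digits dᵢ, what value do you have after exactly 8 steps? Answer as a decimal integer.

182 → 69
69 → 117
117 → 51
51 → 26
26 → 40
40 → 16
16 → 37
37 → 58

58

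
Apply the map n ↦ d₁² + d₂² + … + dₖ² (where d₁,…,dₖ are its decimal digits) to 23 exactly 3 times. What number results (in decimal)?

23 → 2² + 3² = 13
13 → 1² + 3² = 10
10 → 1² + 0² = 1

1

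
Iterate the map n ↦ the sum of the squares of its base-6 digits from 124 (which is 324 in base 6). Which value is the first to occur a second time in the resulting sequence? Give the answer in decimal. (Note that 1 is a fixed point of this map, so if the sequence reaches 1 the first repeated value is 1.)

29

124 = (3,2,4)_6 → 3² + 2² + 4² = 9 + 4 + 16 = 29
29 = (4,5)_6 → 4² + 5² = 16 + 25 = 41
41 = (1,0,5)_6 → 1² + 0² + 5² = 1 + 0 + 25 = 26
26 = (4,2)_6 → 4² + 2² = 16 + 4 = 20
20 = (3,2)_6 → 3² + 2² = 9 + 4 = 13
13 = (2,1)_6 → 2² + 1² = 4 + 1 = 5
5 = (5)_6 → 5² = 25
25 = (4,1)_6 → 4² + 1² = 16 + 1 = 17
17 = (2,5)_6 → 2² + 5² = 4 + 25 = 29  — 29 already appeared earlier.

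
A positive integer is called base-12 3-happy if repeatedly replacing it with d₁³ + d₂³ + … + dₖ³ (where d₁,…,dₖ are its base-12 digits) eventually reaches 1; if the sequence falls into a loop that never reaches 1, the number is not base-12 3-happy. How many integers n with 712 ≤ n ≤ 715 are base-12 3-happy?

2

712: 712 → 1459 → 1344 → 793 → 342 → 288 → 8 → 512 → 755 → 1464 → 1008 → 343 → 415 → 1351 → 1136 → 1855 → 1344  (repeats 1344)
713: 713 → 1520 → 1728 → 1  (reaches 1)
714: 714 → 1611 → 1366 → 1854 → 1217 → 762 → 368 → 736 → 190 → 1028 → 856 → 1520 → 1728 → 1  (reaches 1)
715: 715 → 1738 → 1001 → 1672 → 1738  (repeats 1738)
base-12 3-happy: 713, 714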